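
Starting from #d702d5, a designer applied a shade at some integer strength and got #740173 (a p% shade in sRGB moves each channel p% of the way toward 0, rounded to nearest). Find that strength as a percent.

46%

#d702d5 is rgb(215, 2, 213); #740173 is rgb(116, 1, 115).
On the R channel (widest range): 116 ≈ 215 + (p/100)(0 − 215), so p ≈ 100×(116 − 215)/(0 − 215) = -9900/-215 = 46.05.
p = 46 reproduces all three channels after rounding.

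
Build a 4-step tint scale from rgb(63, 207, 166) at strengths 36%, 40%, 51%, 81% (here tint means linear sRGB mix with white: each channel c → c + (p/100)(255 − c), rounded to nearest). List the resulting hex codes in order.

36%: (63 + 69.12 = 132.12→132, 207 + 17.28 = 224.28→224, 166 + 32.04 = 198.04→198) → #84E0C6
40%: (63 + 76.8 = 139.8→140, 207 + 19.2 = 226.2→226, 166 + 35.6 = 201.6→202) → #8CE2CA
51%: (63 + 97.92 = 160.92→161, 207 + 24.48 = 231.48→231, 166 + 45.39 = 211.39→211) → #A1E7D3
81%: (63 + 155.52 = 218.52→219, 207 + 38.88 = 245.88→246, 166 + 72.09 = 238.09→238) → #DBF6EE

#84E0C6, #8CE2CA, #A1E7D3, #DBF6EE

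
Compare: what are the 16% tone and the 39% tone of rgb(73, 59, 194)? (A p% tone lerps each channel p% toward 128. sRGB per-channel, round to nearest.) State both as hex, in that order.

16% tone:
  R: 73 + 8.8 = 81.8 → 82
  G: 59 + 11.04 = 70.04 → 70
  B: 194 + 0.16×(128−194) = 194 − 10.56 = 183.44 → 183
  → #5246B7
39% tone:
  R: 73 + 21.45 = 94.45 → 94
  G: 59 + 26.91 = 85.91 → 86
  B: 194 − 25.74 = 168.26 → 168
  → #5E56A8

#5246B7, #5E56A8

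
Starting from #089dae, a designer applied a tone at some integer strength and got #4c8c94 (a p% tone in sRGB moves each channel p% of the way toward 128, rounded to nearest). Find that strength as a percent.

57%

#089dae is rgb(8, 157, 174); #4c8c94 is rgb(76, 140, 148).
On the R channel (widest range): 76 ≈ 8 + (p/100)(128 − 8), so p ≈ 100×(76 − 8)/(128 − 8) = 6800/120 = 56.67.
p = 57 reproduces all three channels after rounding.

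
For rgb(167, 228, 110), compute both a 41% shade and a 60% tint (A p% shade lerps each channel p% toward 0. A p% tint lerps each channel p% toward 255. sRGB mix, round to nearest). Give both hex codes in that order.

41% shade:
  R: 167 + 0.41×(0−167) = 167 − 68.47 = 98.53 → 99
  G: 228 − 93.48 = 134.52 → 135
  B: 110 + 0.41×(0−110) = 110 − 45.1 = 64.9 → 65
  → #638741
60% tint:
  R: 167 + 52.8 = 219.8 → 220
  G: 228 + 0.6×(255−228) = 228 + 16.2 = 244.2 → 244
  B: 110 + 87 = 197 → 197
  → #DCF4C5

#638741, #DCF4C5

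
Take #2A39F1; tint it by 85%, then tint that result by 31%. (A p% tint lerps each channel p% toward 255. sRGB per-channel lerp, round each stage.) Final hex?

#2A39F1 is rgb(42, 57, 241).
Lerp each channel 85% toward 255:
  R: 42 + 0.85×(255−42) = 42 + 181.05 = 223.05 → 223
  G: 57 + 0.85×(255−57) = 57 + 168.3 = 225.3 → 225
  B: 241 + 0.85×(255−241) = 241 + 11.9 = 252.9 → 253
After the tint: rgb(223, 225, 253) = #DFE1FD.
Per channel, c → c + 0.31(255 − c):
  R: 223 + 0.31×(255−223) = 223 + 9.92 = 232.92 → 233
  G: 225 + 0.31×(255−225) = 225 + 9.3 = 234.3 → 234
  B: 253 + 0.31×(255−253) = 253 + 0.62 = 253.62 → 254
rgb(233, 234, 254) = #E9EAFE.

#E9EAFE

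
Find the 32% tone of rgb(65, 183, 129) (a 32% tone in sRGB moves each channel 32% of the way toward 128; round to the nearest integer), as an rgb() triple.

Per channel, c → c + 0.32(128 − c):
  R: 65 + 20.16 = 85.16 → 85
  G: 183 − 17.6 = 165.4 → 165
  B: 129 − 0.32 = 128.68 → 129

rgb(85, 165, 129)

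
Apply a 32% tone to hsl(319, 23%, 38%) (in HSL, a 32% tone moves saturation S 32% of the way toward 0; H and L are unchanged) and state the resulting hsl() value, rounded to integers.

S moves 32% from 23 toward 0: 23 − 7.36 = 15.64 → 16.
H and L are unchanged.

hsl(319, 16%, 38%)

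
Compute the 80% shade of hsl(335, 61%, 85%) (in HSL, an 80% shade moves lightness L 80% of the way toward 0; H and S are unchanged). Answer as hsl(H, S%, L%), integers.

hsl(335, 61%, 17%)

L moves 80% from 85 toward 0: 85 − 68 = 17 → 17.
H and S are unchanged.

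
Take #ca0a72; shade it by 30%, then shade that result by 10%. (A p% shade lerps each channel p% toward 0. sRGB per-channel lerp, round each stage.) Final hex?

#7f0648

#ca0a72 is rgb(202, 10, 114).
A 30% shade moves each channel 30% toward 0:
  R: 202 + 0.3×(0−202) = 202 − 60.6 = 141.4 → 141
  G: 10 − 3 = 7 → 7
  B: 114 + 0.3×(0−114) = 114 − 34.2 = 79.8 → 80
After the shade: rgb(141, 7, 80) = #8d0750.
Per channel, c → c + 0.1(0 − c):
  R: 141 − 14.1 = 126.9 → 127
  G: 7 − 0.7 = 6.3 → 6
  B: 80 + 0.1×(0−80) = 80 − 8 = 72 → 72
rgb(127, 6, 72) = #7f0648.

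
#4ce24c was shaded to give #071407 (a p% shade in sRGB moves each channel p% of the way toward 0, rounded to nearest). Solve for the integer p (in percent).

91%

#4ce24c is rgb(76, 226, 76); #071407 is rgb(7, 20, 7).
On the G channel (widest range): 20 ≈ 226 + (p/100)(0 − 226), so p ≈ 100×(20 − 226)/(0 − 226) = -20600/-226 = 91.15.
p = 91 reproduces all three channels after rounding.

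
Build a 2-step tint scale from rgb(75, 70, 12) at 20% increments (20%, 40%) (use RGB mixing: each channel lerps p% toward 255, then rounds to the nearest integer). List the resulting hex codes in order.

#6f6b3d, #93906d

20%: (75 + 36 = 111→111, 70 + 37 = 107→107, 12 + 48.6 = 60.6→61) → #6f6b3d
40%: (75 + 72 = 147→147, 70 + 74 = 144→144, 12 + 97.2 = 109.2→109) → #93906d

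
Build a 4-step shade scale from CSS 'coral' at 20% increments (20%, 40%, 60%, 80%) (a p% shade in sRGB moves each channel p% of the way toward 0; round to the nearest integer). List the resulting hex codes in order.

CSS coral is rgb(255, 127, 80).
20%: (255 − 51 = 204→204, 127 − 25.4 = 101.6→102, 80 − 16 = 64→64) → #CC6640
40%: (255 − 102 = 153→153, 127 − 50.8 = 76.2→76, 80 − 32 = 48→48) → #994C30
60%: (255 − 153 = 102→102, 127 − 76.2 = 50.8→51, 80 − 48 = 32→32) → #663320
80%: (255 − 204 = 51→51, 127 − 101.6 = 25.4→25, 80 − 64 = 16→16) → #331910

#CC6640, #994C30, #663320, #331910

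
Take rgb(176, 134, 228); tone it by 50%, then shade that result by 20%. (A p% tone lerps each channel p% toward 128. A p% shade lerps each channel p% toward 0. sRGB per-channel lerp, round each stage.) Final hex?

#7A698E

A 50% tone moves each channel 50% toward 128:
  R: 176 + 0.5×(128−176) = 176 − 24 = 152 → 152
  G: 134 + 0.5×(128−134) = 134 − 3 = 131 → 131
  B: 228 − 50 = 178 → 178
After the tone: rgb(152, 131, 178) = #9883B2.
A 20% shade moves each channel 20% toward 0:
  R: 152 − 30.4 = 121.6 → 122
  G: 131 − 26.2 = 104.8 → 105
  B: 178 + 0.2×(0−178) = 178 − 35.6 = 142.4 → 142
rgb(122, 105, 142) = #7A698E.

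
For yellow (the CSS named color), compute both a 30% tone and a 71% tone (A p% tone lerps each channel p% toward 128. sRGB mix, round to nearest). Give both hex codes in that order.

CSS yellow is rgb(255, 255, 0).
30% tone:
  R: 255 − 38.1 = 216.9 → 217
  G: 255 + 0.3×(128−255) = 255 − 38.1 = 216.9 → 217
  B: 0 + 38.4 = 38.4 → 38
  → #d9d926
71% tone:
  R: 255 − 90.17 = 164.83 → 165
  G: 255 + 0.71×(128−255) = 255 − 90.17 = 164.83 → 165
  B: 0 + 90.88 = 90.88 → 91
  → #a5a55b

#d9d926, #a5a55b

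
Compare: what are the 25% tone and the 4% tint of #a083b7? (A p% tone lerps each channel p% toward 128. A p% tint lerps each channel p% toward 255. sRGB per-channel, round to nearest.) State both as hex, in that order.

#a083b7 is rgb(160, 131, 183).
25% tone:
  R: 160 + 0.25×(128−160) = 160 − 8 = 152 → 152
  G: 131 − 0.75 = 130.25 → 130
  B: 183 + 0.25×(128−183) = 183 − 13.75 = 169.25 → 169
  → #9882a9
4% tint:
  R: 160 + 3.8 = 163.8 → 164
  G: 131 + 0.04×(255−131) = 131 + 4.96 = 135.96 → 136
  B: 183 + 2.88 = 185.88 → 186
  → #a488ba

#9882a9, #a488ba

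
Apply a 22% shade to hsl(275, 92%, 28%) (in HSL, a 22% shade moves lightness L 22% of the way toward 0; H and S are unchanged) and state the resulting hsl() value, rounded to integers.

L moves 22% from 28 toward 0: 28 − 6.16 = 21.84 → 22.
H and S are unchanged.

hsl(275, 92%, 22%)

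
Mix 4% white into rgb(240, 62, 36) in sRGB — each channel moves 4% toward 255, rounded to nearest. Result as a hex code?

A 4% tint moves each channel 4% toward 255:
  R: 240 + 0.04×(255−240) = 240 + 0.6 = 240.6 → 241
  G: 62 + 7.72 = 69.72 → 70
  B: 36 + 0.04×(255−36) = 36 + 8.76 = 44.76 → 45
rgb(241, 70, 45) = #f1462d.

#f1462d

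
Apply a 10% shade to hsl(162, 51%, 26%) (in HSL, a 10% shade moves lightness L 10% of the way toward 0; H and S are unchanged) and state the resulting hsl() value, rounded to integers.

hsl(162, 51%, 23%)

L moves 10% from 26 toward 0: 26 − 2.6 = 23.4 → 23.
H and S are unchanged.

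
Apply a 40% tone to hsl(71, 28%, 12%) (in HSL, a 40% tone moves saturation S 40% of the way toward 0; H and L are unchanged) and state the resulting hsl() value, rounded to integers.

hsl(71, 17%, 12%)

S moves 40% from 28 toward 0: 28 − 11.2 = 16.8 → 17.
H and L are unchanged.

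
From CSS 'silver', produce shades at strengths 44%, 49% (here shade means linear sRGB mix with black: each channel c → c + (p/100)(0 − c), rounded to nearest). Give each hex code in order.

CSS silver is rgb(192, 192, 192).
44%: (192 − 84.48 = 107.52→108, 192 − 84.48 = 107.52→108, 192 − 84.48 = 107.52→108) → #6c6c6c
49%: (192 − 94.08 = 97.92→98, 192 − 94.08 = 97.92→98, 192 − 94.08 = 97.92→98) → #626262

#6c6c6c, #626262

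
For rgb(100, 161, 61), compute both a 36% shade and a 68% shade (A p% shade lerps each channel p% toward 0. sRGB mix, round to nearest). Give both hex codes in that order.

#406727, #203414

36% shade:
  R: 100 − 36 = 64 → 64
  G: 161 + 0.36×(0−161) = 161 − 57.96 = 103.04 → 103
  B: 61 + 0.36×(0−61) = 61 − 21.96 = 39.04 → 39
  → #406727
68% shade:
  R: 100 − 68 = 32 → 32
  G: 161 − 109.48 = 51.52 → 52
  B: 61 + 0.68×(0−61) = 61 − 41.48 = 19.52 → 20
  → #203414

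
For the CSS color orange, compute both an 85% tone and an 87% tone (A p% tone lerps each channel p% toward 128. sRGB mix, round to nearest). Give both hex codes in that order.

#93866D, #91856F

CSS orange is rgb(255, 165, 0).
85% tone:
  R: 255 + 0.85×(128−255) = 255 − 107.95 = 147.05 → 147
  G: 165 + 0.85×(128−165) = 165 − 31.45 = 133.55 → 134
  B: 0 + 0.85×(128−0) = 0 + 108.8 = 108.8 → 109
  → #93866D
87% tone:
  R: 255 + 0.87×(128−255) = 255 − 110.49 = 144.51 → 145
  G: 165 − 32.19 = 132.81 → 133
  B: 0 + 111.36 = 111.36 → 111
  → #91856F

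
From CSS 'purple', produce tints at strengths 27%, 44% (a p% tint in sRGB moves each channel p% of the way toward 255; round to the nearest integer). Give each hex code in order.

CSS purple is rgb(128, 0, 128).
27%: (128 + 34.29 = 162.29→162, 0 + 68.85 = 68.85→69, 128 + 34.29 = 162.29→162) → #A245A2
44%: (128 + 55.88 = 183.88→184, 0 + 112.2 = 112.2→112, 128 + 55.88 = 183.88→184) → #B870B8

#A245A2, #B870B8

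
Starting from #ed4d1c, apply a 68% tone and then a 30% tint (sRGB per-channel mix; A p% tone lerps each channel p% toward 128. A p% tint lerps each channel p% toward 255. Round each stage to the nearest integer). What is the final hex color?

#ed4d1c is rgb(237, 77, 28).
Lerp each channel 68% toward 128:
  R: 237 − 74.12 = 162.88 → 163
  G: 77 + 34.68 = 111.68 → 112
  B: 28 + 68 = 96 → 96
After the tone: rgb(163, 112, 96) = #a37060.
Per channel, c → c + 0.3(255 − c):
  R: 163 + 0.3×(255−163) = 163 + 27.6 = 190.6 → 191
  G: 112 + 42.9 = 154.9 → 155
  B: 96 + 47.7 = 143.7 → 144
rgb(191, 155, 144) = #bf9b90.

#bf9b90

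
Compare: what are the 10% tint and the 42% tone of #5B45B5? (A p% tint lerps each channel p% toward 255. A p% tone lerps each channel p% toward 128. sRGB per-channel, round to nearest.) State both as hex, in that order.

#5B45B5 is rgb(91, 69, 181).
10% tint:
  R: 91 + 16.4 = 107.4 → 107
  G: 69 + 0.1×(255−69) = 69 + 18.6 = 87.6 → 88
  B: 181 + 0.1×(255−181) = 181 + 7.4 = 188.4 → 188
  → #6B58BC
42% tone:
  R: 91 + 0.42×(128−91) = 91 + 15.54 = 106.54 → 107
  G: 69 + 24.78 = 93.78 → 94
  B: 181 − 22.26 = 158.74 → 159
  → #6B5E9F

#6B58BC, #6B5E9F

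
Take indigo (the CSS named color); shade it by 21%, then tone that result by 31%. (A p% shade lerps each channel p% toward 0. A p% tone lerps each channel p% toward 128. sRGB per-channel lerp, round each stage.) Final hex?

CSS indigo is rgb(75, 0, 130).
Lerp each channel 21% toward 0:
  R: 75 + 0.21×(0−75) = 75 − 15.75 = 59.25 → 59
  G: 0 + 0.21×(0−0) = 0 + 0 = 0 → 0
  B: 130 − 27.3 = 102.7 → 103
After the shade: rgb(59, 0, 103) = #3B0067.
Lerp each channel 31% toward 128:
  R: 59 + 0.31×(128−59) = 59 + 21.39 = 80.39 → 80
  G: 0 + 39.68 = 39.68 → 40
  B: 103 + 0.31×(128−103) = 103 + 7.75 = 110.75 → 111
rgb(80, 40, 111) = #50286F.

#50286F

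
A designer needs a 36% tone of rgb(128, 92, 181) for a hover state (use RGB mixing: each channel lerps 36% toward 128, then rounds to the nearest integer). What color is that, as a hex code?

#8069A2

Per channel, c → c + 0.36(128 − c):
  R: 128 + 0.36×(128−128) = 128 + 0 = 128 → 128
  G: 92 + 12.96 = 104.96 → 105
  B: 181 + 0.36×(128−181) = 181 − 19.08 = 161.92 → 162
rgb(128, 105, 162) = #8069A2.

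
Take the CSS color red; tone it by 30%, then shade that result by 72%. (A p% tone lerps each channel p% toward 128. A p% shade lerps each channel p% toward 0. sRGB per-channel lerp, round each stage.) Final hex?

CSS red is rgb(255, 0, 0).
Per channel, c → c + 0.3(128 − c):
  R: 255 + 0.3×(128−255) = 255 − 38.1 = 216.9 → 217
  G: 0 + 0.3×(128−0) = 0 + 38.4 = 38.4 → 38
  B: 0 + 38.4 = 38.4 → 38
After the tone: rgb(217, 38, 38) = #D92626.
A 72% shade moves each channel 72% toward 0:
  R: 217 + 0.72×(0−217) = 217 − 156.24 = 60.76 → 61
  G: 38 − 27.36 = 10.64 → 11
  B: 38 + 0.72×(0−38) = 38 − 27.36 = 10.64 → 11
rgb(61, 11, 11) = #3D0B0B.

#3D0B0B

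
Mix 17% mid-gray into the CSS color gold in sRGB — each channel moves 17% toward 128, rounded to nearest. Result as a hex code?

#E9C816

CSS gold is rgb(255, 215, 0).
Lerp each channel 17% toward 128:
  R: 255 − 21.59 = 233.41 → 233
  G: 215 + 0.17×(128−215) = 215 − 14.79 = 200.21 → 200
  B: 0 + 21.76 = 21.76 → 22
rgb(233, 200, 22) = #E9C816.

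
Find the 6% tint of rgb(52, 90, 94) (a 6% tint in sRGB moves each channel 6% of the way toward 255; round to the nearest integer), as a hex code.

#406468

Lerp each channel 6% toward 255:
  R: 52 + 0.06×(255−52) = 52 + 12.18 = 64.18 → 64
  G: 90 + 9.9 = 99.9 → 100
  B: 94 + 9.66 = 103.66 → 104
rgb(64, 100, 104) = #406468.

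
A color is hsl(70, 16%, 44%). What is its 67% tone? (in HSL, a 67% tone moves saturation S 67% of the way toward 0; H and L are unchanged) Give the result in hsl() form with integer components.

S moves 67% from 16 toward 0: 16 − 10.72 = 5.28 → 5.
H and L are unchanged.

hsl(70, 5%, 44%)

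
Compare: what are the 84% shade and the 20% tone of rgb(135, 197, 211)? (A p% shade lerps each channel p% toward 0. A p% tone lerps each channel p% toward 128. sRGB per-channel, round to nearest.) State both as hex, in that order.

84% shade:
  R: 135 − 113.4 = 21.6 → 22
  G: 197 − 165.48 = 31.52 → 32
  B: 211 + 0.84×(0−211) = 211 − 177.24 = 33.76 → 34
  → #162022
20% tone:
  R: 135 + 0.2×(128−135) = 135 − 1.4 = 133.6 → 134
  G: 197 + 0.2×(128−197) = 197 − 13.8 = 183.2 → 183
  B: 211 + 0.2×(128−211) = 211 − 16.6 = 194.4 → 194
  → #86B7C2

#162022, #86B7C2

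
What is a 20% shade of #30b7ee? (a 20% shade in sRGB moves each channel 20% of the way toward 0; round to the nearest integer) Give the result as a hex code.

#2692be

#30b7ee is rgb(48, 183, 238).
Lerp each channel 20% toward 0:
  R: 48 − 9.6 = 38.4 → 38
  G: 183 + 0.2×(0−183) = 183 − 36.6 = 146.4 → 146
  B: 238 + 0.2×(0−238) = 238 − 47.6 = 190.4 → 190
rgb(38, 146, 190) = #2692be.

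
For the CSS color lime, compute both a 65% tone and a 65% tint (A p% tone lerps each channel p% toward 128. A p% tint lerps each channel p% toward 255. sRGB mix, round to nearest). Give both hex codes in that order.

CSS lime is rgb(0, 255, 0).
65% tone:
  R: 0 + 0.65×(128−0) = 0 + 83.2 = 83.2 → 83
  G: 255 − 82.55 = 172.45 → 172
  B: 0 + 0.65×(128−0) = 0 + 83.2 = 83.2 → 83
  → #53ac53
65% tint:
  R: 0 + 165.75 = 165.75 → 166
  G: 255 + 0 = 255 → 255
  B: 0 + 0.65×(255−0) = 0 + 165.75 = 165.75 → 166
  → #a6ffa6

#53ac53, #a6ffa6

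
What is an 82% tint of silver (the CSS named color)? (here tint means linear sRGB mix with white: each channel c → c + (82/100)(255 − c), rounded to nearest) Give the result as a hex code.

#f4f4f4

CSS silver is rgb(192, 192, 192).
Per channel, c → c + 0.82(255 − c):
  R: 192 + 0.82×(255−192) = 192 + 51.66 = 243.66 → 244
  G: 192 + 0.82×(255−192) = 192 + 51.66 = 243.66 → 244
  B: 192 + 51.66 = 243.66 → 244
rgb(244, 244, 244) = #f4f4f4.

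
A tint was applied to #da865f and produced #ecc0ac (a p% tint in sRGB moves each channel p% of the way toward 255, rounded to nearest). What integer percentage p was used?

#da865f is rgb(218, 134, 95); #ecc0ac is rgb(236, 192, 172).
On the B channel (widest range): 172 ≈ 95 + (p/100)(255 − 95), so p ≈ 100×(172 − 95)/(255 − 95) = 7700/160 = 48.12.
p = 48 reproduces all three channels after rounding.

48%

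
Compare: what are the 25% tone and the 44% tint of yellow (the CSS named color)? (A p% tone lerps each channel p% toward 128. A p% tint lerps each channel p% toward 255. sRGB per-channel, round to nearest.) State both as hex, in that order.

CSS yellow is rgb(255, 255, 0).
25% tone:
  R: 255 + 0.25×(128−255) = 255 − 31.75 = 223.25 → 223
  G: 255 + 0.25×(128−255) = 255 − 31.75 = 223.25 → 223
  B: 0 + 32 = 32 → 32
  → #DFDF20
44% tint:
  R: 255 + 0.44×(255−255) = 255 + 0 = 255 → 255
  G: 255 + 0 = 255 → 255
  B: 0 + 0.44×(255−0) = 0 + 112.2 = 112.2 → 112
  → #FFFF70

#DFDF20, #FFFF70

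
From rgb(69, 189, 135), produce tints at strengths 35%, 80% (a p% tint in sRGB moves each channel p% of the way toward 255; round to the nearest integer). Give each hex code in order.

#86d4b1, #daf2e7

35%: (69 + 65.1 = 134.1→134, 189 + 23.1 = 212.1→212, 135 + 42 = 177→177) → #86d4b1
80%: (69 + 148.8 = 217.8→218, 189 + 52.8 = 241.8→242, 135 + 96 = 231→231) → #daf2e7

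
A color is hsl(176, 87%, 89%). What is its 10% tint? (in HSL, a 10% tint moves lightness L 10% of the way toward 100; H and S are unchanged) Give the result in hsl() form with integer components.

hsl(176, 87%, 90%)

L moves 10% from 89 toward 100: 89 + 1.1 = 90.1 → 90.
H and S are unchanged.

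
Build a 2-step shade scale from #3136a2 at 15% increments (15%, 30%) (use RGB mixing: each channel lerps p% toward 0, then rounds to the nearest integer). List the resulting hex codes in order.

#2a2e8a, #222671

#3136a2 is rgb(49, 54, 162).
15%: (49 − 7.35 = 41.65→42, 54 − 8.1 = 45.9→46, 162 − 24.3 = 137.7→138) → #2a2e8a
30%: (49 − 14.7 = 34.3→34, 54 − 16.2 = 37.8→38, 162 − 48.6 = 113.4→113) → #222671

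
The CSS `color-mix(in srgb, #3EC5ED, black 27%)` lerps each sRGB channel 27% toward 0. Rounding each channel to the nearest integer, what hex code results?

#3EC5ED is rgb(62, 197, 237).
Lerp each channel 27% toward 0:
  R: 62 − 16.74 = 45.26 → 45
  G: 197 + 0.27×(0−197) = 197 − 53.19 = 143.81 → 144
  B: 237 + 0.27×(0−237) = 237 − 63.99 = 173.01 → 173
rgb(45, 144, 173) = #2D90AD.

#2D90AD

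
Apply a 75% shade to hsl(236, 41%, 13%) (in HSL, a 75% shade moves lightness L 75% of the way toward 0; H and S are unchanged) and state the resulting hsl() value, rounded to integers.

hsl(236, 41%, 3%)

L moves 75% from 13 toward 0: 13 − 9.75 = 3.25 → 3.
H and S are unchanged.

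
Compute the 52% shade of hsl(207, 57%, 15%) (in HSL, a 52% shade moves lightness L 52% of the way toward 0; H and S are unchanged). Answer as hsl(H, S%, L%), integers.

L moves 52% from 15 toward 0: 15 − 7.8 = 7.2 → 7.
H and S are unchanged.

hsl(207, 57%, 7%)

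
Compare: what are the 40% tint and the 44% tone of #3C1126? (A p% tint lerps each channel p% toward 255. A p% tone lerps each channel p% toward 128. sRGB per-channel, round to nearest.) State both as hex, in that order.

#8A707D, #5A424E

#3C1126 is rgb(60, 17, 38).
40% tint:
  R: 60 + 0.4×(255−60) = 60 + 78 = 138 → 138
  G: 17 + 95.2 = 112.2 → 112
  B: 38 + 86.8 = 124.8 → 125
  → #8A707D
44% tone:
  R: 60 + 0.44×(128−60) = 60 + 29.92 = 89.92 → 90
  G: 17 + 48.84 = 65.84 → 66
  B: 38 + 39.6 = 77.6 → 78
  → #5A424E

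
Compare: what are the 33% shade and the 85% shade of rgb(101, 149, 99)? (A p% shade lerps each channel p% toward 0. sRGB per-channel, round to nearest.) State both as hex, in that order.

33% shade:
  R: 101 − 33.33 = 67.67 → 68
  G: 149 + 0.33×(0−149) = 149 − 49.17 = 99.83 → 100
  B: 99 − 32.67 = 66.33 → 66
  → #446442
85% shade:
  R: 101 − 85.85 = 15.15 → 15
  G: 149 + 0.85×(0−149) = 149 − 126.65 = 22.35 → 22
  B: 99 + 0.85×(0−99) = 99 − 84.15 = 14.85 → 15
  → #0f160f

#446442, #0f160f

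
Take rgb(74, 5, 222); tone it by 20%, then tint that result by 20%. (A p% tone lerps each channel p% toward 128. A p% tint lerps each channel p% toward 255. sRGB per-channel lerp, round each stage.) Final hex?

#774BD5

Per channel, c → c + 0.2(128 − c):
  R: 74 + 10.8 = 84.8 → 85
  G: 5 + 0.2×(128−5) = 5 + 24.6 = 29.6 → 30
  B: 222 − 18.8 = 203.2 → 203
After the tone: rgb(85, 30, 203) = #551ECB.
Per channel, c → c + 0.2(255 − c):
  R: 85 + 0.2×(255−85) = 85 + 34 = 119 → 119
  G: 30 + 0.2×(255−30) = 30 + 45 = 75 → 75
  B: 203 + 0.2×(255−203) = 203 + 10.4 = 213.4 → 213
rgb(119, 75, 213) = #774BD5.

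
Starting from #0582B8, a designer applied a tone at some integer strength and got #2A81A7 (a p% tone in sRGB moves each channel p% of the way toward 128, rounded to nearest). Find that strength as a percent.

#0582B8 is rgb(5, 130, 184); #2A81A7 is rgb(42, 129, 167).
On the R channel (widest range): 42 ≈ 5 + (p/100)(128 − 5), so p ≈ 100×(42 − 5)/(128 − 5) = 3700/123 = 30.08.
p = 30 reproduces all three channels after rounding.

30%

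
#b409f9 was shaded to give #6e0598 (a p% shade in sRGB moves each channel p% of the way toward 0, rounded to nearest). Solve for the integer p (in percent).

39%

#b409f9 is rgb(180, 9, 249); #6e0598 is rgb(110, 5, 152).
On the B channel (widest range): 152 ≈ 249 + (p/100)(0 − 249), so p ≈ 100×(152 − 249)/(0 − 249) = -9700/-249 = 38.96.
p = 39 reproduces all three channels after rounding.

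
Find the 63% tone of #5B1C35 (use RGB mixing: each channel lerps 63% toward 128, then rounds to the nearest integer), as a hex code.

#725B64

#5B1C35 is rgb(91, 28, 53).
A 63% tone moves each channel 63% toward 128:
  R: 91 + 23.31 = 114.31 → 114
  G: 28 + 0.63×(128−28) = 28 + 63 = 91 → 91
  B: 53 + 47.25 = 100.25 → 100
rgb(114, 91, 100) = #725B64.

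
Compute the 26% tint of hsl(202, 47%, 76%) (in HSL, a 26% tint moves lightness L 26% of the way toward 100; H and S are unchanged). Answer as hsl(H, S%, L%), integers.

L moves 26% from 76 toward 100: 76 + 6.24 = 82.24 → 82.
H and S are unchanged.

hsl(202, 47%, 82%)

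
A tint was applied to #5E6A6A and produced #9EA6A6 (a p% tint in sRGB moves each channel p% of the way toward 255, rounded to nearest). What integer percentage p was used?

#5E6A6A is rgb(94, 106, 106); #9EA6A6 is rgb(158, 166, 166).
On the R channel (widest range): 158 ≈ 94 + (p/100)(255 − 94), so p ≈ 100×(158 − 94)/(255 − 94) = 6400/161 = 39.75.
p = 40 reproduces all three channels after rounding.

40%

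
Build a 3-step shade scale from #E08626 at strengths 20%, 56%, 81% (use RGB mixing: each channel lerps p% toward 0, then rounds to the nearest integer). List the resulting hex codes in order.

#E08626 is rgb(224, 134, 38).
20%: (224 − 44.8 = 179.2→179, 134 − 26.8 = 107.2→107, 38 − 7.6 = 30.4→30) → #B36B1E
56%: (224 − 125.44 = 98.56→99, 134 − 75.04 = 58.96→59, 38 − 21.28 = 16.72→17) → #633B11
81%: (224 − 181.44 = 42.56→43, 134 − 108.54 = 25.46→25, 38 − 30.78 = 7.22→7) → #2B1907

#B36B1E, #633B11, #2B1907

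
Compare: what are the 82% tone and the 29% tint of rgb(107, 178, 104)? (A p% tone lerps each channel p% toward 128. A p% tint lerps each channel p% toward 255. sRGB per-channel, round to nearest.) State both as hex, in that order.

82% tone:
  R: 107 + 17.22 = 124.22 → 124
  G: 178 + 0.82×(128−178) = 178 − 41 = 137 → 137
  B: 104 + 0.82×(128−104) = 104 + 19.68 = 123.68 → 124
  → #7C897C
29% tint:
  R: 107 + 0.29×(255−107) = 107 + 42.92 = 149.92 → 150
  G: 178 + 0.29×(255−178) = 178 + 22.33 = 200.33 → 200
  B: 104 + 0.29×(255−104) = 104 + 43.79 = 147.79 → 148
  → #96C894

#7C897C, #96C894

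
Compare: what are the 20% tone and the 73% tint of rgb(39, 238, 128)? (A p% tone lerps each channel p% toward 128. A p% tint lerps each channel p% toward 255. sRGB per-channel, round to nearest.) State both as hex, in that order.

#39D880, #C5FADD

20% tone:
  R: 39 + 17.8 = 56.8 → 57
  G: 238 + 0.2×(128−238) = 238 − 22 = 216 → 216
  B: 128 + 0 = 128 → 128
  → #39D880
73% tint:
  R: 39 + 0.73×(255−39) = 39 + 157.68 = 196.68 → 197
  G: 238 + 0.73×(255−238) = 238 + 12.41 = 250.41 → 250
  B: 128 + 0.73×(255−128) = 128 + 92.71 = 220.71 → 221
  → #C5FADD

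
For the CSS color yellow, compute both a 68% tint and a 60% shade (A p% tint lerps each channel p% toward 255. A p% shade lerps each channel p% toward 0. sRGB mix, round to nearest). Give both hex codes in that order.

#FFFFAD, #666600

CSS yellow is rgb(255, 255, 0).
68% tint:
  R: 255 + 0.68×(255−255) = 255 + 0 = 255 → 255
  G: 255 + 0.68×(255−255) = 255 + 0 = 255 → 255
  B: 0 + 0.68×(255−0) = 0 + 173.4 = 173.4 → 173
  → #FFFFAD
60% shade:
  R: 255 + 0.6×(0−255) = 255 − 153 = 102 → 102
  G: 255 + 0.6×(0−255) = 255 − 153 = 102 → 102
  B: 0 + 0.6×(0−0) = 0 + 0 = 0 → 0
  → #666600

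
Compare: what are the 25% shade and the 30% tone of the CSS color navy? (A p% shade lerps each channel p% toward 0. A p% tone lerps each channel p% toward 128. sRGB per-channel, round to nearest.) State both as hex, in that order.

#000060, #262680

CSS navy is rgb(0, 0, 128).
25% shade:
  R: 0 + 0 = 0 → 0
  G: 0 + 0 = 0 → 0
  B: 128 − 32 = 96 → 96
  → #000060
30% tone:
  R: 0 + 38.4 = 38.4 → 38
  G: 0 + 38.4 = 38.4 → 38
  B: 128 + 0 = 128 → 128
  → #262680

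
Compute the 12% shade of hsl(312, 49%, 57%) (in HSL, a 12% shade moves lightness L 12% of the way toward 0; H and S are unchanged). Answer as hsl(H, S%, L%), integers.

L moves 12% from 57 toward 0: 57 − 6.84 = 50.16 → 50.
H and S are unchanged.

hsl(312, 49%, 50%)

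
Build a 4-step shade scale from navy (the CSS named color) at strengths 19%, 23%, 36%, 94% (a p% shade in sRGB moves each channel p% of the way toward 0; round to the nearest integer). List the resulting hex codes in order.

CSS navy is rgb(0, 0, 128).
19%: (0→0, 0→0, 128 − 24.32 = 103.68→104) → #000068
23%: (0→0, 0→0, 128 − 29.44 = 98.56→99) → #000063
36%: (0→0, 0→0, 128 − 46.08 = 81.92→82) → #000052
94%: (0→0, 0→0, 128 − 120.32 = 7.68→8) → #000008

#000068, #000063, #000052, #000008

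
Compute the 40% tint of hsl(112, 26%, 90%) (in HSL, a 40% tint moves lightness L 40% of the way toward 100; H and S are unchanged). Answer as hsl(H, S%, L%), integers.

L moves 40% from 90 toward 100: 90 + 4 = 94 → 94.
H and S are unchanged.

hsl(112, 26%, 94%)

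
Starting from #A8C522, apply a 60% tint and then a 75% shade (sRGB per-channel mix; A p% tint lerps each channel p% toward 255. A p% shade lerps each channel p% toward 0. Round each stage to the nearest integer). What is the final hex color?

#373A2A

#A8C522 is rgb(168, 197, 34).
Lerp each channel 60% toward 255:
  R: 168 + 0.6×(255−168) = 168 + 52.2 = 220.2 → 220
  G: 197 + 34.8 = 231.8 → 232
  B: 34 + 0.6×(255−34) = 34 + 132.6 = 166.6 → 167
After the tint: rgb(220, 232, 167) = #DCE8A7.
A 75% shade moves each channel 75% toward 0:
  R: 220 − 165 = 55 → 55
  G: 232 − 174 = 58 → 58
  B: 167 + 0.75×(0−167) = 167 − 125.25 = 41.75 → 42
rgb(55, 58, 42) = #373A2A.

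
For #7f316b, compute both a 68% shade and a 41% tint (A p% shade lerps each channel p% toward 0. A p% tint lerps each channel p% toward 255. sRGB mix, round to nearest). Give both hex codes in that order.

#291022, #b385a8

#7f316b is rgb(127, 49, 107).
68% shade:
  R: 127 − 86.36 = 40.64 → 41
  G: 49 + 0.68×(0−49) = 49 − 33.32 = 15.68 → 16
  B: 107 − 72.76 = 34.24 → 34
  → #291022
41% tint:
  R: 127 + 0.41×(255−127) = 127 + 52.48 = 179.48 → 179
  G: 49 + 84.46 = 133.46 → 133
  B: 107 + 60.68 = 167.68 → 168
  → #b385a8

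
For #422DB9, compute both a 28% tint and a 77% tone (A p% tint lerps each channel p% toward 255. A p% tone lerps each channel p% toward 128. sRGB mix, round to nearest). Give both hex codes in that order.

#422DB9 is rgb(66, 45, 185).
28% tint:
  R: 66 + 0.28×(255−66) = 66 + 52.92 = 118.92 → 119
  G: 45 + 0.28×(255−45) = 45 + 58.8 = 103.8 → 104
  B: 185 + 19.6 = 204.6 → 205
  → #7768CD
77% tone:
  R: 66 + 47.74 = 113.74 → 114
  G: 45 + 0.77×(128−45) = 45 + 63.91 = 108.91 → 109
  B: 185 + 0.77×(128−185) = 185 − 43.89 = 141.11 → 141
  → #726D8D

#7768CD, #726D8D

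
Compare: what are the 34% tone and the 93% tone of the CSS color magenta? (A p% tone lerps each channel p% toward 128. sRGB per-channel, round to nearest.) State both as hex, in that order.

#D42CD4, #897789

CSS magenta is rgb(255, 0, 255).
34% tone:
  R: 255 − 43.18 = 211.82 → 212
  G: 0 + 43.52 = 43.52 → 44
  B: 255 + 0.34×(128−255) = 255 − 43.18 = 211.82 → 212
  → #D42CD4
93% tone:
  R: 255 + 0.93×(128−255) = 255 − 118.11 = 136.89 → 137
  G: 0 + 119.04 = 119.04 → 119
  B: 255 − 118.11 = 136.89 → 137
  → #897789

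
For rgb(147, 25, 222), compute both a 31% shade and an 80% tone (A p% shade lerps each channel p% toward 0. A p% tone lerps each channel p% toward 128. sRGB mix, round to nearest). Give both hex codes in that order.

31% shade:
  R: 147 + 0.31×(0−147) = 147 − 45.57 = 101.43 → 101
  G: 25 − 7.75 = 17.25 → 17
  B: 222 + 0.31×(0−222) = 222 − 68.82 = 153.18 → 153
  → #651199
80% tone:
  R: 147 + 0.8×(128−147) = 147 − 15.2 = 131.8 → 132
  G: 25 + 0.8×(128−25) = 25 + 82.4 = 107.4 → 107
  B: 222 + 0.8×(128−222) = 222 − 75.2 = 146.8 → 147
  → #846b93

#651199, #846b93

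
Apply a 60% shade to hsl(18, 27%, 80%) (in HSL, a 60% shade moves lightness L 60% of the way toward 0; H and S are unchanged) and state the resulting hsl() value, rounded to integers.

hsl(18, 27%, 32%)

L moves 60% from 80 toward 0: 80 − 48 = 32 → 32.
H and S are unchanged.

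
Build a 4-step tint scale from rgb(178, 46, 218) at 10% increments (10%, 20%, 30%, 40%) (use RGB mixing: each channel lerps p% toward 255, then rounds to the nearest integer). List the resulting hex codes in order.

10%: (178 + 7.7 = 185.7→186, 46 + 20.9 = 66.9→67, 218 + 3.7 = 221.7→222) → #ba43de
20%: (178 + 15.4 = 193.4→193, 46 + 41.8 = 87.8→88, 218 + 7.4 = 225.4→225) → #c158e1
30%: (178 + 23.1 = 201.1→201, 46 + 62.7 = 108.7→109, 218 + 11.1 = 229.1→229) → #c96de5
40%: (178 + 30.8 = 208.8→209, 46 + 83.6 = 129.6→130, 218 + 14.8 = 232.8→233) → #d182e9

#ba43de, #c158e1, #c96de5, #d182e9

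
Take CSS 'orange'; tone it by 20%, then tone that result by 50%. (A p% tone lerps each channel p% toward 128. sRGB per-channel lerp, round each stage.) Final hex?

CSS orange is rgb(255, 165, 0).
Lerp each channel 20% toward 128:
  R: 255 + 0.2×(128−255) = 255 − 25.4 = 229.6 → 230
  G: 165 − 7.4 = 157.6 → 158
  B: 0 + 25.6 = 25.6 → 26
After the tone: rgb(230, 158, 26) = #e69e1a.
Per channel, c → c + 0.5(128 − c):
  R: 230 + 0.5×(128−230) = 230 − 51 = 179 → 179
  G: 158 + 0.5×(128−158) = 158 − 15 = 143 → 143
  B: 26 + 51 = 77 → 77
rgb(179, 143, 77) = #b38f4d.

#b38f4d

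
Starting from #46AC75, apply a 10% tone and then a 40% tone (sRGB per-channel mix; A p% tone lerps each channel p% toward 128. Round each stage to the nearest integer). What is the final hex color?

#46AC75 is rgb(70, 172, 117).
A 10% tone moves each channel 10% toward 128:
  R: 70 + 5.8 = 75.8 → 76
  G: 172 + 0.1×(128−172) = 172 − 4.4 = 167.6 → 168
  B: 117 + 1.1 = 118.1 → 118
After the tone: rgb(76, 168, 118) = #4CA876.
Per channel, c → c + 0.4(128 − c):
  R: 76 + 20.8 = 96.8 → 97
  G: 168 + 0.4×(128−168) = 168 − 16 = 152 → 152
  B: 118 + 4 = 122 → 122
rgb(97, 152, 122) = #61987A.

#61987A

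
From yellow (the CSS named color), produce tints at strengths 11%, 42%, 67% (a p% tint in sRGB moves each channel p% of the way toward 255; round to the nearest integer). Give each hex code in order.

CSS yellow is rgb(255, 255, 0).
11%: (255→255, 255→255, 0 + 28.05 = 28.05→28) → #ffff1c
42%: (255→255, 255→255, 0 + 107.1 = 107.1→107) → #ffff6b
67%: (255→255, 255→255, 0 + 170.85 = 170.85→171) → #ffffab

#ffff1c, #ffff6b, #ffffab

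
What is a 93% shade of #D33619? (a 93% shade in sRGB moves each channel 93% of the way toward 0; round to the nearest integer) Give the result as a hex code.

#D33619 is rgb(211, 54, 25).
Lerp each channel 93% toward 0:
  R: 211 + 0.93×(0−211) = 211 − 196.23 = 14.77 → 15
  G: 54 + 0.93×(0−54) = 54 − 50.22 = 3.78 → 4
  B: 25 − 23.25 = 1.75 → 2
rgb(15, 4, 2) = #0F0402.

#0F0402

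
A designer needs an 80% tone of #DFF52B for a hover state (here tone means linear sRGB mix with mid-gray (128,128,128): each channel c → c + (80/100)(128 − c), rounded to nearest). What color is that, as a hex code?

#93976F

#DFF52B is rgb(223, 245, 43).
An 80% tone moves each channel 80% toward 128:
  R: 223 − 76 = 147 → 147
  G: 245 − 93.6 = 151.4 → 151
  B: 43 + 0.8×(128−43) = 43 + 68 = 111 → 111
rgb(147, 151, 111) = #93976F.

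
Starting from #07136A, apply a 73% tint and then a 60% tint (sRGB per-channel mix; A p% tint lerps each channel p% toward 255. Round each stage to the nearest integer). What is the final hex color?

#E4E5EF

#07136A is rgb(7, 19, 106).
A 73% tint moves each channel 73% toward 255:
  R: 7 + 0.73×(255−7) = 7 + 181.04 = 188.04 → 188
  G: 19 + 172.28 = 191.28 → 191
  B: 106 + 0.73×(255−106) = 106 + 108.77 = 214.77 → 215
After the tint: rgb(188, 191, 215) = #BCBFD7.
Per channel, c → c + 0.6(255 − c):
  R: 188 + 40.2 = 228.2 → 228
  G: 191 + 38.4 = 229.4 → 229
  B: 215 + 24 = 239 → 239
rgb(228, 229, 239) = #E4E5EF.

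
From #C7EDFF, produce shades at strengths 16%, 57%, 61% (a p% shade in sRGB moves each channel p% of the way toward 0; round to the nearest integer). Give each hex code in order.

#A7C7D6, #56666E, #4E5C63

#C7EDFF is rgb(199, 237, 255).
16%: (199 − 31.84 = 167.16→167, 237 − 37.92 = 199.08→199, 255 − 40.8 = 214.2→214) → #A7C7D6
57%: (199 − 113.43 = 85.57→86, 237 − 135.09 = 101.91→102, 255 − 145.35 = 109.65→110) → #56666E
61%: (199 − 121.39 = 77.61→78, 237 − 144.57 = 92.43→92, 255 − 155.55 = 99.45→99) → #4E5C63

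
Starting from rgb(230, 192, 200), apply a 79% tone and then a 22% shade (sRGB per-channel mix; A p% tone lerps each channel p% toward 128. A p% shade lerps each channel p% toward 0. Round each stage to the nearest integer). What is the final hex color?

#746e70

Per channel, c → c + 0.79(128 − c):
  R: 230 + 0.79×(128−230) = 230 − 80.58 = 149.42 → 149
  G: 192 + 0.79×(128−192) = 192 − 50.56 = 141.44 → 141
  B: 200 − 56.88 = 143.12 → 143
After the tone: rgb(149, 141, 143) = #958d8f.
Per channel, c → c + 0.22(0 − c):
  R: 149 − 32.78 = 116.22 → 116
  G: 141 + 0.22×(0−141) = 141 − 31.02 = 109.98 → 110
  B: 143 − 31.46 = 111.54 → 112
rgb(116, 110, 112) = #746e70.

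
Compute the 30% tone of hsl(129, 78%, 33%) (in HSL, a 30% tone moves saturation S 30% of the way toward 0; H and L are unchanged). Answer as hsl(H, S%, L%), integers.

S moves 30% from 78 toward 0: 78 − 23.4 = 54.6 → 55.
H and L are unchanged.

hsl(129, 55%, 33%)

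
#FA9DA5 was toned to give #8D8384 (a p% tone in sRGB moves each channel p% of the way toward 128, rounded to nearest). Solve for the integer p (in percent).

89%

#FA9DA5 is rgb(250, 157, 165); #8D8384 is rgb(141, 131, 132).
On the R channel (widest range): 141 ≈ 250 + (p/100)(128 − 250), so p ≈ 100×(141 − 250)/(128 − 250) = -10900/-122 = 89.34.
p = 89 reproduces all three channels after rounding.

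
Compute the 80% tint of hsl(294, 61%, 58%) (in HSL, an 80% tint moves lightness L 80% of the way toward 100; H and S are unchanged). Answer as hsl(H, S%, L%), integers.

L moves 80% from 58 toward 100: 58 + 33.6 = 91.6 → 92.
H and S are unchanged.

hsl(294, 61%, 92%)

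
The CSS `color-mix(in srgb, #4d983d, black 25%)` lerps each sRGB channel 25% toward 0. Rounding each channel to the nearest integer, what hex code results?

#3a722e

#4d983d is rgb(77, 152, 61).
A 25% shade moves each channel 25% toward 0:
  R: 77 + 0.25×(0−77) = 77 − 19.25 = 57.75 → 58
  G: 152 + 0.25×(0−152) = 152 − 38 = 114 → 114
  B: 61 − 15.25 = 45.75 → 46
rgb(58, 114, 46) = #3a722e.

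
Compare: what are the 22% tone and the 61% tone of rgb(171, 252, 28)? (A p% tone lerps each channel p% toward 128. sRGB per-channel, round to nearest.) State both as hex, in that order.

22% tone:
  R: 171 + 0.22×(128−171) = 171 − 9.46 = 161.54 → 162
  G: 252 + 0.22×(128−252) = 252 − 27.28 = 224.72 → 225
  B: 28 + 22 = 50 → 50
  → #a2e132
61% tone:
  R: 171 − 26.23 = 144.77 → 145
  G: 252 + 0.61×(128−252) = 252 − 75.64 = 176.36 → 176
  B: 28 + 61 = 89 → 89
  → #91b059

#a2e132, #91b059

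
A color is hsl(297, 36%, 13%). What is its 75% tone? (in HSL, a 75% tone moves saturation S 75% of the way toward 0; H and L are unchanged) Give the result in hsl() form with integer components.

S moves 75% from 36 toward 0: 36 − 27 = 9 → 9.
H and L are unchanged.

hsl(297, 9%, 13%)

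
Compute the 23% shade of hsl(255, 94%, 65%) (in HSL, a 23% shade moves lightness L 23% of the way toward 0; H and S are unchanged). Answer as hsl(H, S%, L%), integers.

L moves 23% from 65 toward 0: 65 − 14.95 = 50.05 → 50.
H and S are unchanged.

hsl(255, 94%, 50%)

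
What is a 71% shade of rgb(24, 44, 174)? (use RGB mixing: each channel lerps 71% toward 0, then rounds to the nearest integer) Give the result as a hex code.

Lerp each channel 71% toward 0:
  R: 24 − 17.04 = 6.96 → 7
  G: 44 − 31.24 = 12.76 → 13
  B: 174 + 0.71×(0−174) = 174 − 123.54 = 50.46 → 50
rgb(7, 13, 50) = #070D32.

#070D32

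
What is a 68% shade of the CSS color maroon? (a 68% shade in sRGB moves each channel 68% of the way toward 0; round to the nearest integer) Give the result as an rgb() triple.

CSS maroon is rgb(128, 0, 0).
A 68% shade moves each channel 68% toward 0:
  R: 128 − 87.04 = 40.96 → 41
  G: 0 + 0 = 0 → 0
  B: 0 + 0.68×(0−0) = 0 + 0 = 0 → 0

rgb(41, 0, 0)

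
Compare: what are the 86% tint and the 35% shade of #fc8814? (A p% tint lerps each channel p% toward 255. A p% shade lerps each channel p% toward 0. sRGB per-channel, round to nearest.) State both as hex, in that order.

#fc8814 is rgb(252, 136, 20).
86% tint:
  R: 252 + 2.58 = 254.58 → 255
  G: 136 + 0.86×(255−136) = 136 + 102.34 = 238.34 → 238
  B: 20 + 202.1 = 222.1 → 222
  → #ffeede
35% shade:
  R: 252 − 88.2 = 163.8 → 164
  G: 136 − 47.6 = 88.4 → 88
  B: 20 + 0.35×(0−20) = 20 − 7 = 13 → 13
  → #a4580d

#ffeede, #a4580d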